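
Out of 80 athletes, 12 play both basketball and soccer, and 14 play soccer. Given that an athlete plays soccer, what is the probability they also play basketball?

P(A ∩ B) = 12/80 = 3/20
P(B) = 14/80 = 7/40
P(A|B) = P(A ∩ B) / P(B) = (3/20) / (7/40) = 6/7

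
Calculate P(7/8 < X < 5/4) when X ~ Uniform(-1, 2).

P(7/8 < X < 5/4) = ∫_{7/8}^{5/4} f(x) dx
where f(x) = \frac{1}{3}
= \frac{1}{8}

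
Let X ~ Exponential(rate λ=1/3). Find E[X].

For X ~ Exponential(rate λ=1/3), the expected value is:
E[X] = 3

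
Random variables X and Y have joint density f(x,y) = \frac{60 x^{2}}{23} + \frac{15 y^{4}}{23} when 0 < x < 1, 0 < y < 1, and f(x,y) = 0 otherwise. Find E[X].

E[X] = ∫_0^1 ∫_0^1 x × f(x,y) dy dx
= ∫_0^1 ∫_0^1 x × (\frac{60 x^{2}}{23} + \frac{15 y^{4}}{23}) dy dx
= \frac{33}{46}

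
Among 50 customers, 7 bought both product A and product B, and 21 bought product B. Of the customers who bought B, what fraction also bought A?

P(A ∩ B) = 7/50
P(B) = 21/50
P(A|B) = P(A ∩ B) / P(B) = (7/50) / (21/50) = 1/3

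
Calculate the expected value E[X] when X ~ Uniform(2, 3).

For X ~ Uniform(2, 3), the expected value is:
E[X] = \frac{5}{2}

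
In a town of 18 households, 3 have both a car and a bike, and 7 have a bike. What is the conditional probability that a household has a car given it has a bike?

P(A ∩ B) = 3/18 = 1/6
P(B) = 7/18
P(A|B) = P(A ∩ B) / P(B) = (1/6) / (7/18) = 3/7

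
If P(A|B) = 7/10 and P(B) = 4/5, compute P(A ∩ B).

By definition, P(A|B) = P(A ∩ B) / P(B)
So P(A ∩ B) = P(A|B) × P(B)
= 7/10 × 4/5
= 14/25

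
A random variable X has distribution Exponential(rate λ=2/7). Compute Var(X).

For X ~ Exponential(rate λ=2/7):
Var(X) = \frac{49}{4}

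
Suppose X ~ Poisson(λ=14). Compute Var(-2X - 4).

For X ~ Poisson(λ=14):
Var(X) = 14
Var(-2X - 4) = (-2)² × Var(X) = 4 × 14 = 56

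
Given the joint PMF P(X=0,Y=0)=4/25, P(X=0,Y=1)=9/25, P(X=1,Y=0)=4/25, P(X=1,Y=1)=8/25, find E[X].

First find marginal of X:
P(X=0) = 13/25
P(X=1) = 12/25
E[X] = 0 × 13/25 + 1 × 12/25 = 12/25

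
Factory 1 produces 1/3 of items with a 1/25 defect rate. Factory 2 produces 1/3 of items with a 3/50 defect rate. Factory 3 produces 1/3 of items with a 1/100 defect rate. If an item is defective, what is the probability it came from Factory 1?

Using Bayes' theorem:
P(F1) = 1/3, P(D|F1) = 1/25
P(F2) = 1/3, P(D|F2) = 3/50
P(F3) = 1/3, P(D|F3) = 1/100
P(D) = P(D|F1)P(F1) + P(D|F2)P(F2) + P(D|F3)P(F3)
     = \frac{11}{300}
P(F1|D) = P(D|F1)P(F1) / P(D)
= \frac{4}{11}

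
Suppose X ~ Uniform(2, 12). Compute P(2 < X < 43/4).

P(2 < X < 43/4) = ∫_{2}^{43/4} f(x) dx
where f(x) = \frac{1}{10}
= \frac{7}{8}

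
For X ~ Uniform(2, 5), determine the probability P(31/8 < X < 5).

P(31/8 < X < 5) = ∫_{31/8}^{5} f(x) dx
where f(x) = \frac{1}{3}
= \frac{3}{8}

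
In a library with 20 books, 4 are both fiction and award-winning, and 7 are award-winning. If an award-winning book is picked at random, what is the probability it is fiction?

P(A ∩ B) = 4/20 = 1/5
P(B) = 7/20
P(A|B) = P(A ∩ B) / P(B) = (1/5) / (7/20) = 4/7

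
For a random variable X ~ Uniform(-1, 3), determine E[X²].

Using the identity E[X²] = Var(X) + (E[X])²:
E[X] = 1
Var(X) = \frac{4}{3}
E[X²] = \frac{4}{3} + (1)²
= \frac{7}{3}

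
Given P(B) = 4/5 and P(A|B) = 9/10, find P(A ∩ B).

By definition, P(A|B) = P(A ∩ B) / P(B)
So P(A ∩ B) = P(A|B) × P(B)
= 9/10 × 4/5
= 18/25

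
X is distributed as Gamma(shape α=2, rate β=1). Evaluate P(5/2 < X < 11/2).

P(5/2 < X < 11/2) = ∫_{5/2}^{11/2} f(x) dx
where f(x) = x e^{- x}
= \frac{-13 + 7 e^{3}}{2 e^{\frac{11}{2}}}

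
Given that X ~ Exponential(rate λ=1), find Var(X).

For X ~ Exponential(rate λ=1):
Var(X) = 1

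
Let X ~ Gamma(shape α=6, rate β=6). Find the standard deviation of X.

For X ~ Gamma(shape α=6, rate β=6):
Var(X) = \frac{1}{6}
SD(X) = √(Var(X)) = √(\frac{1}{6}) = \frac{\sqrt{6}}{6}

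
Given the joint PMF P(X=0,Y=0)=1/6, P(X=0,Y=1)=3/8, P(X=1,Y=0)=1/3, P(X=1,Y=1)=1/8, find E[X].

First find marginal of X:
P(X=0) = 13/24
P(X=1) = 11/24
E[X] = 0 × 13/24 + 1 × 11/24 = 11/24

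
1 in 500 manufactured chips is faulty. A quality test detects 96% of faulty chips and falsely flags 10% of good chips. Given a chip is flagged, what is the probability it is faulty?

Let D = the rare event, + = positive/flagged.
P(D) = 1/500
P(+|D) = 96/100 = 24/25
P(+|D') = 10/100 = 1/10
P(+) = P(+|D)P(D) + P(+|D')P(D')
     = \frac{24}{25} × \frac{1}{500} + \frac{1}{10} × \frac{499}{500}
     = \frac{2543}{25000}
P(D|+) = P(+|D)P(D)/P(+) = \frac{48}{2543}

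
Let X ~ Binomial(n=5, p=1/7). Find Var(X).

For X ~ Binomial(n=5, p=1/7):
Var(X) = \frac{30}{49}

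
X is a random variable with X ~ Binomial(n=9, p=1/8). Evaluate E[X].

For X ~ Binomial(n=9, p=1/8), the expected value is:
E[X] = \frac{9}{8}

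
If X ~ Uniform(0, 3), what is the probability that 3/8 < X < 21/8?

P(3/8 < X < 21/8) = ∫_{3/8}^{21/8} f(x) dx
where f(x) = \frac{1}{3}
= \frac{3}{4}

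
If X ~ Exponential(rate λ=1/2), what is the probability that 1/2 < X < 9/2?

P(1/2 < X < 9/2) = ∫_{1/2}^{9/2} f(x) dx
where f(x) = \frac{e^{- \frac{x}{2}}}{2}
= - \frac{1 - e^{2}}{e^{\frac{9}{4}}}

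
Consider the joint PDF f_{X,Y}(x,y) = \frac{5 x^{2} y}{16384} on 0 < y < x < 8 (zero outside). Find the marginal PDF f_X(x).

f_X(x) = ∫_0^x \frac{5 x^{2} y}{16384} dy = \frac{5 x^{4}}{32768}
for 0 < x < 8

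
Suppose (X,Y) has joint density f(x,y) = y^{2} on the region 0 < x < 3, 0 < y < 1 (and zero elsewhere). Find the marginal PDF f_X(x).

f_X(x) = ∫_0^1 f(x,y) dy
= ∫_0^1 y^{2} dy
= \frac{1}{3} for 0 < x < 3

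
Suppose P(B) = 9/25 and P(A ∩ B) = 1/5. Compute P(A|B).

P(A|B) = P(A ∩ B) / P(B)
= (1/5) / (9/25)
= 5/9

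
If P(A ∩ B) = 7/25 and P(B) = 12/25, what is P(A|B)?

P(A|B) = P(A ∩ B) / P(B)
= (7/25) / (12/25)
= 7/12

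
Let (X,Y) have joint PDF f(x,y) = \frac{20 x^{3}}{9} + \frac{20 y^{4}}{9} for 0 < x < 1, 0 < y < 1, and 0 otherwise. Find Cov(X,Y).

E[XY] = ∫∫ xy × f(x,y) dx dy = \frac{11}{27}
E[X] = \frac{2}{3}
E[Y] = \frac{35}{54}
Cov(X,Y) = E[XY] - E[X]E[Y] = - \frac{2}{81}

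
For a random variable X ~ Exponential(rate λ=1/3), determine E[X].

For X ~ Exponential(rate λ=1/3), the expected value is:
E[X] = 3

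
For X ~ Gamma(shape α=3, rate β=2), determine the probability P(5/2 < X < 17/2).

P(5/2 < X < 17/2) = ∫_{5/2}^{17/2} f(x) dx
where f(x) = 4 x^{2} e^{- 2 x}
= \frac{-325 + 37 e^{12}}{2 e^{17}}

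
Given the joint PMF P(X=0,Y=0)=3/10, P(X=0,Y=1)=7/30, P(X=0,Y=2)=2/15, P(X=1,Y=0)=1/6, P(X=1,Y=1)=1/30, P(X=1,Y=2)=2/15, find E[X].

First find marginal of X:
P(X=0) = 2/3
P(X=1) = 1/3
E[X] = 0 × 2/3 + 1 × 1/3 = 1/3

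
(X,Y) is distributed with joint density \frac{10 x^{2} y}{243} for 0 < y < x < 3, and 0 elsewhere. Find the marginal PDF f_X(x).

f_X(x) = ∫_0^x \frac{10 x^{2} y}{243} dy = \frac{5 x^{4}}{243}
for 0 < x < 3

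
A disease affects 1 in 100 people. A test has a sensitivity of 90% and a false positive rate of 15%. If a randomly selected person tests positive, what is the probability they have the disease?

Let D = the rare event, + = positive/flagged.
P(D) = 1/100
P(+|D) = 90/100 = 9/10
P(+|D') = 15/100 = 3/20
P(+) = P(+|D)P(D) + P(+|D')P(D')
     = \frac{9}{10} × \frac{1}{100} + \frac{3}{20} × \frac{99}{100}
     = \frac{63}{400}
P(D|+) = P(+|D)P(D)/P(+) = \frac{2}{35}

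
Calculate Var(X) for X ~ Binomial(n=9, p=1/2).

For X ~ Binomial(n=9, p=1/2):
Var(X) = \frac{9}{4}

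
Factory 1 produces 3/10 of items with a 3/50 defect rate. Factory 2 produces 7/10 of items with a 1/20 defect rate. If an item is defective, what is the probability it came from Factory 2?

Using Bayes' theorem:
P(F1) = 3/10, P(D|F1) = 3/50
P(F2) = 7/10, P(D|F2) = 1/20
P(D) = P(D|F1)P(F1) + P(D|F2)P(F2)
     = \frac{53}{1000}
P(F2|D) = P(D|F2)P(F2) / P(D)
= \frac{35}{53}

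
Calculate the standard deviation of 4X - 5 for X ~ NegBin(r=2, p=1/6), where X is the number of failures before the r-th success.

For X ~ NegBin(r=2, p=1/6), where X is the number of failures before the r-th success:
Var(X) = 60
SD(X) = √(Var(X)) = √(60) = 2 \sqrt{15}
SD(4X - 5) = |4| × SD(X) = 4 × 2 \sqrt{15} = 8 \sqrt{15}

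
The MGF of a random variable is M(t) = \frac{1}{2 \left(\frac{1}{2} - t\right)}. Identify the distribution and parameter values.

The MGF M(t) = \frac{1}{2 \left(\frac{1}{2} - t\right)} is the standard form for the Exponential distribution.
Comparing with the known MGF formula identifies: Exponential(rate λ=1/2)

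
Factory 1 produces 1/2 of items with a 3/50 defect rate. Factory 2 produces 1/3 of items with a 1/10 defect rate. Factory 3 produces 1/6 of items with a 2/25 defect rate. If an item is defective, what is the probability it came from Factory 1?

Using Bayes' theorem:
P(F1) = 1/2, P(D|F1) = 3/50
P(F2) = 1/3, P(D|F2) = 1/10
P(F3) = 1/6, P(D|F3) = 2/25
P(D) = P(D|F1)P(F1) + P(D|F2)P(F2) + P(D|F3)P(F3)
     = \frac{23}{300}
P(F1|D) = P(D|F1)P(F1) / P(D)
= \frac{9}{23}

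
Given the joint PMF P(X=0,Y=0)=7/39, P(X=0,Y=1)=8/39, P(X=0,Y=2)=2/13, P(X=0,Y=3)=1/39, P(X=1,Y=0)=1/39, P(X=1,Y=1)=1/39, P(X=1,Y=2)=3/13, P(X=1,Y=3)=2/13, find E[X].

First find marginal of X:
P(X=0) = 22/39
P(X=1) = 17/39
E[X] = 0 × 22/39 + 1 × 17/39 = 17/39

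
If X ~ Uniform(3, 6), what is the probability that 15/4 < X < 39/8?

P(15/4 < X < 39/8) = ∫_{15/4}^{39/8} f(x) dx
where f(x) = \frac{1}{3}
= \frac{3}{8}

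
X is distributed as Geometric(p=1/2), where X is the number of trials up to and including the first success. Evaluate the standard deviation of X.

For X ~ Geometric(p=1/2), where X is the number of trials up to and including the first success:
Var(X) = 2
SD(X) = √(Var(X)) = √(2) = \sqrt{2}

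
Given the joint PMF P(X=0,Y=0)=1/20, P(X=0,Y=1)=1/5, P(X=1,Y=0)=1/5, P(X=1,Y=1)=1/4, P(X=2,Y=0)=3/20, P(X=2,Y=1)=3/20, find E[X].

First find marginal of X:
P(X=0) = 1/4
P(X=1) = 9/20
P(X=2) = 3/10
E[X] = 0 × 1/4 + 1 × 9/20 + 2 × 3/10 = 21/20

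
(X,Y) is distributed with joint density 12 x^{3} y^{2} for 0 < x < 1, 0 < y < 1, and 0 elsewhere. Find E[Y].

E[Y] = ∫_0^1 ∫_0^1 y × f(x,y) dx dy
= \frac{3}{4}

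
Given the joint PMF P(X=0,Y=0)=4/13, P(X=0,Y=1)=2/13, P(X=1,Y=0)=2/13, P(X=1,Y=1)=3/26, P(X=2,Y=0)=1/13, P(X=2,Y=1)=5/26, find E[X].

First find marginal of X:
P(X=0) = 6/13
P(X=1) = 7/26
P(X=2) = 7/26
E[X] = 0 × 6/13 + 1 × 7/26 + 2 × 7/26 = 21/26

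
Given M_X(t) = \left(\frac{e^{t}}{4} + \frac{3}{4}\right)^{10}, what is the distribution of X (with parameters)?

The MGF M(t) = \left(\frac{e^{t}}{4} + \frac{3}{4}\right)^{10} is the standard form for the Binomial distribution.
Comparing with the known MGF formula identifies: Binomial(n=10, p=1/4)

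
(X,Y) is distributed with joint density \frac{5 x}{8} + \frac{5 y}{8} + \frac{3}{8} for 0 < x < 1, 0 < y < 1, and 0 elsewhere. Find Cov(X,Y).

E[XY] = ∫∫ xy × f(x,y) dx dy = \frac{29}{96}
E[X] = \frac{53}{96}
E[Y] = \frac{53}{96}
Cov(X,Y) = E[XY] - E[X]E[Y] = - \frac{25}{9216}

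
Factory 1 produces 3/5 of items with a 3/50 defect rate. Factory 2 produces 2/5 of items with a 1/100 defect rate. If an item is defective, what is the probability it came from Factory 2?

Using Bayes' theorem:
P(F1) = 3/5, P(D|F1) = 3/50
P(F2) = 2/5, P(D|F2) = 1/100
P(D) = P(D|F1)P(F1) + P(D|F2)P(F2)
     = \frac{1}{25}
P(F2|D) = P(D|F2)P(F2) / P(D)
= \frac{1}{10}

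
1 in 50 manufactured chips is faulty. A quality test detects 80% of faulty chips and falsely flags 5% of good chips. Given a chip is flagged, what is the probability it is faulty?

Let D = the rare event, + = positive/flagged.
P(D) = 1/50
P(+|D) = 80/100 = 4/5
P(+|D') = 5/100 = 1/20
P(+) = P(+|D)P(D) + P(+|D')P(D')
     = \frac{4}{5} × \frac{1}{50} + \frac{1}{20} × \frac{49}{50}
     = \frac{13}{200}
P(D|+) = P(+|D)P(D)/P(+) = \frac{16}{65}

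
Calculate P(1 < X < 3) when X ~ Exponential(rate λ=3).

P(1 < X < 3) = ∫_{1}^{3} f(x) dx
where f(x) = 3 e^{- 3 x}
= - \frac{1 - e^{6}}{e^{9}}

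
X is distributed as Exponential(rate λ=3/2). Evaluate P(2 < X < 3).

P(2 < X < 3) = ∫_{2}^{3} f(x) dx
where f(x) = \frac{3 e^{- \frac{3 x}{2}}}{2}
= - \frac{1}{e^{\frac{9}{2}}} + e^{-3}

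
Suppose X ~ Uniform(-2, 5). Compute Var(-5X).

For X ~ Uniform(-2, 5):
Var(X) = \frac{49}{12}
Var(-5X) = (-5)² × Var(X) = 25 × \frac{49}{12} = \frac{1225}{12}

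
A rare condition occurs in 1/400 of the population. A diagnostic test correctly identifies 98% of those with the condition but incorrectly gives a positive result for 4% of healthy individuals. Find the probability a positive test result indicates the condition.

Let D = the rare event, + = positive/flagged.
P(D) = 1/400
P(+|D) = 98/100 = 49/50
P(+|D') = 4/100 = 1/25
P(+) = P(+|D)P(D) + P(+|D')P(D')
     = \frac{49}{50} × \frac{1}{400} + \frac{1}{25} × \frac{399}{400}
     = \frac{847}{20000}
P(D|+) = P(+|D)P(D)/P(+) = \frac{7}{121}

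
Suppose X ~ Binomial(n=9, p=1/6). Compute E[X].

For X ~ Binomial(n=9, p=1/6), the expected value is:
E[X] = \frac{3}{2}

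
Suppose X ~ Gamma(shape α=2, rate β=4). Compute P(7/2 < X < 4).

P(7/2 < X < 4) = ∫_{7/2}^{4} f(x) dx
where f(x) = 16 x e^{- 4 x}
= \frac{-17 + 15 e^{2}}{e^{16}}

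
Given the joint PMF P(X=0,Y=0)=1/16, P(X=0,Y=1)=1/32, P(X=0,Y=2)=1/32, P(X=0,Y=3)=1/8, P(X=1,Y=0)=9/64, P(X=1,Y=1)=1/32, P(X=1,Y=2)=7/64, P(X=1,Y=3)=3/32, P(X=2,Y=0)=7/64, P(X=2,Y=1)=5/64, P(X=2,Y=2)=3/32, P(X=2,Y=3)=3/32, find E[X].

First find marginal of X:
P(X=0) = 1/4
P(X=1) = 3/8
P(X=2) = 3/8
E[X] = 0 × 1/4 + 1 × 3/8 + 2 × 3/8 = 9/8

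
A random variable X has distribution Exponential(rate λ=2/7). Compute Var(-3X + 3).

For X ~ Exponential(rate λ=2/7):
Var(X) = \frac{49}{4}
Var(-3X + 3) = (-3)² × Var(X) = 9 × \frac{49}{4} = \frac{441}{4}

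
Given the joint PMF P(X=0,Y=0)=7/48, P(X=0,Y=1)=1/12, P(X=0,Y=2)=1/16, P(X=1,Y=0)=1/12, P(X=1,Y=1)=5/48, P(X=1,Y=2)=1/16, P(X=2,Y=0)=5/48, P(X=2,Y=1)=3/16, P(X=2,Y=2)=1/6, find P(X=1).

P(X=1) = P(X=1,Y=0) + P(X=1,Y=1) + P(X=1,Y=2)
= 1/12 + 5/48 + 1/16
= 1/4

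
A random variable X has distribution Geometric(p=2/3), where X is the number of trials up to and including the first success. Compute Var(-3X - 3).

For X ~ Geometric(p=2/3), where X is the number of trials up to and including the first success:
Var(X) = \frac{3}{4}
Var(-3X - 3) = (-3)² × Var(X) = 9 × \frac{3}{4} = \frac{27}{4}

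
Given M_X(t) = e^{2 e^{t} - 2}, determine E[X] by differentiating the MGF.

To find E[X], compute M^(1)(0):
M^(1)(t) = 2 e^{t} e^{2 e^{t} - 2}
M^(1)(0) = 2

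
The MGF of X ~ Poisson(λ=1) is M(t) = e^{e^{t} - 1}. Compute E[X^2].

To find E[X^2], compute M^(2)(0):
M^(1)(t) = e^{t} e^{e^{t} - 1}
M^(2)(t) = e^{2 t} e^{e^{t} - 1} + e^{t} e^{e^{t} - 1}
M^(2)(0) = 2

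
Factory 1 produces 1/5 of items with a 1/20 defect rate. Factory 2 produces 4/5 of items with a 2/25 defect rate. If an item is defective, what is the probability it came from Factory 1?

Using Bayes' theorem:
P(F1) = 1/5, P(D|F1) = 1/20
P(F2) = 4/5, P(D|F2) = 2/25
P(D) = P(D|F1)P(F1) + P(D|F2)P(F2)
     = \frac{37}{500}
P(F1|D) = P(D|F1)P(F1) / P(D)
= \frac{5}{37}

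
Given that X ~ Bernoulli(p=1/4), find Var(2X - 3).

For X ~ Bernoulli(p=1/4):
Var(X) = \frac{3}{16}
Var(2X - 3) = (2)² × Var(X) = 4 × \frac{3}{16} = \frac{3}{4}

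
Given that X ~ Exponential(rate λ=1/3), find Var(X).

For X ~ Exponential(rate λ=1/3):
Var(X) = 9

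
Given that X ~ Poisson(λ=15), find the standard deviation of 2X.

For X ~ Poisson(λ=15):
Var(X) = 15
SD(X) = √(Var(X)) = √(15) = \sqrt{15}
SD(2X) = |2| × SD(X) = 2 × \sqrt{15} = 2 \sqrt{15}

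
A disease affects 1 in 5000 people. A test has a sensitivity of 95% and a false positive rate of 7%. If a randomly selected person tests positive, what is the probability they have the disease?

Let D = the rare event, + = positive/flagged.
P(D) = 1/5000
P(+|D) = 95/100 = 19/20
P(+|D') = 7/100
P(+) = P(+|D)P(D) + P(+|D')P(D')
     = \frac{19}{20} × \frac{1}{5000} + \frac{7}{100} × \frac{4999}{5000}
     = \frac{2193}{31250}
P(D|+) = P(+|D)P(D)/P(+) = \frac{95}{35088}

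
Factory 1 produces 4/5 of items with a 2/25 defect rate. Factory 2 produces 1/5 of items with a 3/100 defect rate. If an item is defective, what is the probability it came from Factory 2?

Using Bayes' theorem:
P(F1) = 4/5, P(D|F1) = 2/25
P(F2) = 1/5, P(D|F2) = 3/100
P(D) = P(D|F1)P(F1) + P(D|F2)P(F2)
     = \frac{7}{100}
P(F2|D) = P(D|F2)P(F2) / P(D)
= \frac{3}{35}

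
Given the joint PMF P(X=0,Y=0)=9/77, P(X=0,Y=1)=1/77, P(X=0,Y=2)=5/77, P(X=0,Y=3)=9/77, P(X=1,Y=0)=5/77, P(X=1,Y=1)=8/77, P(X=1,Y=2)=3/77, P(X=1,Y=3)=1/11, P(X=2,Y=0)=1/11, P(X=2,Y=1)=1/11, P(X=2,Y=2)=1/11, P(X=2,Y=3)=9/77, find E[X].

First find marginal of X:
P(X=0) = 24/77
P(X=1) = 23/77
P(X=2) = 30/77
E[X] = 0 × 24/77 + 1 × 23/77 + 2 × 30/77 = 83/77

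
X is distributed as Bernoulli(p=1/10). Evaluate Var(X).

For X ~ Bernoulli(p=1/10):
Var(X) = \frac{9}{100}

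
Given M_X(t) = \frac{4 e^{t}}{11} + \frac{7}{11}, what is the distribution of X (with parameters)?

The MGF M(t) = \frac{4 e^{t}}{11} + \frac{7}{11} is the standard form for the Bernoulli distribution.
Comparing with the known MGF formula identifies: Bernoulli(p=4/11)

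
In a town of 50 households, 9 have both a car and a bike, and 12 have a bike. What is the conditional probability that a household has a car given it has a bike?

P(A ∩ B) = 9/50
P(B) = 12/50 = 6/25
P(A|B) = P(A ∩ B) / P(B) = (9/50) / (6/25) = 3/4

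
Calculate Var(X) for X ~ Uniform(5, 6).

For X ~ Uniform(5, 6):
Var(X) = \frac{1}{12}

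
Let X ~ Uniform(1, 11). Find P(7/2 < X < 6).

P(7/2 < X < 6) = ∫_{7/2}^{6} f(x) dx
where f(x) = \frac{1}{10}
= \frac{1}{4}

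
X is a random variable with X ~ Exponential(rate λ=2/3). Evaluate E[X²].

Using the identity E[X²] = Var(X) + (E[X])²:
E[X] = \frac{3}{2}
Var(X) = \frac{9}{4}
E[X²] = \frac{9}{4} + (\frac{3}{2})²
= \frac{9}{2}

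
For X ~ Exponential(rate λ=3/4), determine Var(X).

For X ~ Exponential(rate λ=3/4):
Var(X) = \frac{16}{9}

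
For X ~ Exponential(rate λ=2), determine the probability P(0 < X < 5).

P(0 < X < 5) = ∫_{0}^{5} f(x) dx
where f(x) = 2 e^{- 2 x}
= 1 - e^{-10}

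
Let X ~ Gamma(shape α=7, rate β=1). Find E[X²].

Using the identity E[X²] = Var(X) + (E[X])²:
E[X] = 7
Var(X) = 7
E[X²] = 7 + (7)²
= 56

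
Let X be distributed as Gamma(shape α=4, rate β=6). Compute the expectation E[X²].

Using the identity E[X²] = Var(X) + (E[X])²:
E[X] = \frac{2}{3}
Var(X) = \frac{1}{9}
E[X²] = \frac{1}{9} + (\frac{2}{3})²
= \frac{5}{9}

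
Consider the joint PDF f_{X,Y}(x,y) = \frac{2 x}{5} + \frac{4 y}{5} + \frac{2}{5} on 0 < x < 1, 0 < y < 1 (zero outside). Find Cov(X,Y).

E[XY] = ∫∫ xy × f(x,y) dx dy = \frac{3}{10}
E[X] = \frac{8}{15}
E[Y] = \frac{17}{30}
Cov(X,Y) = E[XY] - E[X]E[Y] = - \frac{1}{450}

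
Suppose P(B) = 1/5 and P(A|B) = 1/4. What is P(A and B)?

By definition, P(A|B) = P(A ∩ B) / P(B)
So P(A ∩ B) = P(A|B) × P(B)
= 1/4 × 1/5
= 1/20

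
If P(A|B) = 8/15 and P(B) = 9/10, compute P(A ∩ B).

By definition, P(A|B) = P(A ∩ B) / P(B)
So P(A ∩ B) = P(A|B) × P(B)
= 8/15 × 9/10
= 12/25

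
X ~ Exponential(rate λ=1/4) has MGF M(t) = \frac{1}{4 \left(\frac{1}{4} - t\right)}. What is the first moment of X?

To find E[X], compute M^(1)(0):
M^(1)(t) = \frac{1}{4 \left(\frac{1}{4} - t\right)^{2}}
M^(1)(0) = 4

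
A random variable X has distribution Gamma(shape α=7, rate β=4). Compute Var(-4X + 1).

For X ~ Gamma(shape α=7, rate β=4):
Var(X) = \frac{7}{16}
Var(-4X + 1) = (-4)² × Var(X) = 16 × \frac{7}{16} = 7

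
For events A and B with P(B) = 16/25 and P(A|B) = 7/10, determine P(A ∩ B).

By definition, P(A|B) = P(A ∩ B) / P(B)
So P(A ∩ B) = P(A|B) × P(B)
= 7/10 × 16/25
= 56/125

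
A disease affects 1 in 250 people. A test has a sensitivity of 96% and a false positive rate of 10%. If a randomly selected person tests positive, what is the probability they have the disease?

Let D = the rare event, + = positive/flagged.
P(D) = 1/250
P(+|D) = 96/100 = 24/25
P(+|D') = 10/100 = 1/10
P(+) = P(+|D)P(D) + P(+|D')P(D')
     = \frac{24}{25} × \frac{1}{250} + \frac{1}{10} × \frac{249}{250}
     = \frac{1293}{12500}
P(D|+) = P(+|D)P(D)/P(+) = \frac{16}{431}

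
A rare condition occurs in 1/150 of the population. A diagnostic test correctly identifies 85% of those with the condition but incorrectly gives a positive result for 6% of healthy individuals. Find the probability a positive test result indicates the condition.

Let D = the rare event, + = positive/flagged.
P(D) = 1/150
P(+|D) = 85/100 = 17/20
P(+|D') = 6/100 = 3/50
P(+) = P(+|D)P(D) + P(+|D')P(D')
     = \frac{17}{20} × \frac{1}{150} + \frac{3}{50} × \frac{149}{150}
     = \frac{979}{15000}
P(D|+) = P(+|D)P(D)/P(+) = \frac{85}{979}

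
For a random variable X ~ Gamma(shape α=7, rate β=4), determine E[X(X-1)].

E[X(X-1)] = E[X² - X] = E[X²] - E[X]
E[X] = \frac{7}{4}
E[X²] = Var(X) + (E[X])² = \frac{7}{16} + (\frac{7}{4})² = \frac{7}{2}
E[X(X-1)] = \frac{7}{2} - \frac{7}{4} = \frac{7}{4}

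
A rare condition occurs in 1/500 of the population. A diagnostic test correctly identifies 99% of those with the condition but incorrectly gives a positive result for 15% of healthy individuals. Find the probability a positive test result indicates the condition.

Let D = the rare event, + = positive/flagged.
P(D) = 1/500
P(+|D) = 99/100
P(+|D') = 15/100 = 3/20
P(+) = P(+|D)P(D) + P(+|D')P(D')
     = \frac{99}{100} × \frac{1}{500} + \frac{3}{20} × \frac{499}{500}
     = \frac{474}{3125}
P(D|+) = P(+|D)P(D)/P(+) = \frac{33}{2528}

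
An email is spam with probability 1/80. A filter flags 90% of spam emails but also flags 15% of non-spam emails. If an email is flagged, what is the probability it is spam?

Let D = the rare event, + = positive/flagged.
P(D) = 1/80
P(+|D) = 90/100 = 9/10
P(+|D') = 15/100 = 3/20
P(+) = P(+|D)P(D) + P(+|D')P(D')
     = \frac{9}{10} × \frac{1}{80} + \frac{3}{20} × \frac{79}{80}
     = \frac{51}{320}
P(D|+) = P(+|D)P(D)/P(+) = \frac{6}{85}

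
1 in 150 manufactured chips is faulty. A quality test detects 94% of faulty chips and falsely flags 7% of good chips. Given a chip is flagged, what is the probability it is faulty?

Let D = the rare event, + = positive/flagged.
P(D) = 1/150
P(+|D) = 94/100 = 47/50
P(+|D') = 7/100
P(+) = P(+|D)P(D) + P(+|D')P(D')
     = \frac{47}{50} × \frac{1}{150} + \frac{7}{100} × \frac{149}{150}
     = \frac{379}{5000}
P(D|+) = P(+|D)P(D)/P(+) = \frac{94}{1137}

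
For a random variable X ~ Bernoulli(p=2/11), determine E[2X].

For X ~ Bernoulli(p=2/11):
E[X] = \frac{2}{11}
E[2X] = 2 × E[X] + 0 = \frac{4}{11}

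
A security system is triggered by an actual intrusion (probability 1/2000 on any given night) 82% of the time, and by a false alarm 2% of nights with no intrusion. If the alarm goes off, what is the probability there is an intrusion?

Let D = the rare event, + = positive/flagged.
P(D) = 1/2000
P(+|D) = 82/100 = 41/50
P(+|D') = 2/100 = 1/50
P(+) = P(+|D)P(D) + P(+|D')P(D')
     = \frac{41}{50} × \frac{1}{2000} + \frac{1}{50} × \frac{1999}{2000}
     = \frac{51}{2500}
P(D|+) = P(+|D)P(D)/P(+) = \frac{41}{2040}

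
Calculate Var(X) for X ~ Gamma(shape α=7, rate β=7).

For X ~ Gamma(shape α=7, rate β=7):
Var(X) = \frac{1}{7}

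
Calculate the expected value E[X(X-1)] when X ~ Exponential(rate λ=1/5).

E[X(X-1)] = E[X² - X] = E[X²] - E[X]
E[X] = 5
E[X²] = Var(X) + (E[X])² = 25 + (5)² = 50
E[X(X-1)] = 50 - 5 = 45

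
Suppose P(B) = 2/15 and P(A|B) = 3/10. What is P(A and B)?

By definition, P(A|B) = P(A ∩ B) / P(B)
So P(A ∩ B) = P(A|B) × P(B)
= 3/10 × 2/15
= 1/25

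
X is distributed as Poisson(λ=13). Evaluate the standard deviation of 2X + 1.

For X ~ Poisson(λ=13):
Var(X) = 13
SD(X) = √(Var(X)) = √(13) = \sqrt{13}
SD(2X + 1) = |2| × SD(X) = 2 × \sqrt{13} = 2 \sqrt{13}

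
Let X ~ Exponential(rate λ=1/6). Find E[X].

For X ~ Exponential(rate λ=1/6), the expected value is:
E[X] = 6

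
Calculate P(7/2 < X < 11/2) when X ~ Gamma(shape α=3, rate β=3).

P(7/2 < X < 11/2) = ∫_{7/2}^{11/2} f(x) dx
where f(x) = \frac{27 x^{2} e^{- 3 x}}{2}
= \frac{-1229 + 533 e^{6}}{8 e^{\frac{33}{2}}}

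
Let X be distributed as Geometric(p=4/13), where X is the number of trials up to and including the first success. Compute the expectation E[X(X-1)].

E[X(X-1)] = E[X² - X] = E[X²] - E[X]
E[X] = \frac{13}{4}
E[X²] = Var(X) + (E[X])² = \frac{117}{16} + (\frac{13}{4})² = \frac{143}{8}
E[X(X-1)] = \frac{143}{8} - \frac{13}{4} = \frac{117}{8}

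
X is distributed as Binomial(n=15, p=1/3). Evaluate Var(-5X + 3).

For X ~ Binomial(n=15, p=1/3):
Var(X) = \frac{10}{3}
Var(-5X + 3) = (-5)² × Var(X) = 25 × \frac{10}{3} = \frac{250}{3}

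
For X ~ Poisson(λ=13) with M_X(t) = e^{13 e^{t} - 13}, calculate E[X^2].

To find E[X^2], compute M^(2)(0):
M^(1)(t) = 13 e^{t} e^{13 e^{t} - 13}
M^(2)(t) = 169 e^{2 t} e^{13 e^{t} - 13} + 13 e^{t} e^{13 e^{t} - 13}
M^(2)(0) = 182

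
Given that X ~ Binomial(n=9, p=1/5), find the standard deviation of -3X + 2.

For X ~ Binomial(n=9, p=1/5):
Var(X) = \frac{36}{25}
SD(X) = √(Var(X)) = √(\frac{36}{25}) = \frac{6}{5}
SD(-3X + 2) = |-3| × SD(X) = 3 × \frac{6}{5} = \frac{18}{5}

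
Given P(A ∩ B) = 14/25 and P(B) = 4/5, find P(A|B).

P(A|B) = P(A ∩ B) / P(B)
= (14/25) / (4/5)
= 7/10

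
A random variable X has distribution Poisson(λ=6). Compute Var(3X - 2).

For X ~ Poisson(λ=6):
Var(X) = 6
Var(3X - 2) = (3)² × Var(X) = 9 × 6 = 54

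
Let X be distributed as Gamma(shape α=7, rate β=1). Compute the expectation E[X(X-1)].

E[X(X-1)] = E[X² - X] = E[X²] - E[X]
E[X] = 7
E[X²] = Var(X) + (E[X])² = 7 + (7)² = 56
E[X(X-1)] = 56 - 7 = 49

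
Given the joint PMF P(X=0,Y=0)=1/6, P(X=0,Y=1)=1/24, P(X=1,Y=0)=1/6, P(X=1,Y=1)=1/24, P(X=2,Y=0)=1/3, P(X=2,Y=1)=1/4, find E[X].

First find marginal of X:
P(X=0) = 5/24
P(X=1) = 5/24
P(X=2) = 7/12
E[X] = 0 × 5/24 + 1 × 5/24 + 2 × 7/12 = 11/8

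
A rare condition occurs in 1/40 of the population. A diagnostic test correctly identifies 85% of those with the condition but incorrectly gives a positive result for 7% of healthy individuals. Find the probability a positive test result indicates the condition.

Let D = the rare event, + = positive/flagged.
P(D) = 1/40
P(+|D) = 85/100 = 17/20
P(+|D') = 7/100
P(+) = P(+|D)P(D) + P(+|D')P(D')
     = \frac{17}{20} × \frac{1}{40} + \frac{7}{100} × \frac{39}{40}
     = \frac{179}{2000}
P(D|+) = P(+|D)P(D)/P(+) = \frac{85}{358}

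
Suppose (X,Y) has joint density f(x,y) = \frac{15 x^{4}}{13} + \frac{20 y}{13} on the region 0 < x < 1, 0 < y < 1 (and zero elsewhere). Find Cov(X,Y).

E[XY] = ∫∫ xy × f(x,y) dx dy = \frac{55}{156}
E[X] = \frac{15}{26}
E[Y] = \frac{49}{78}
Cov(X,Y) = E[XY] - E[X]E[Y] = - \frac{5}{507}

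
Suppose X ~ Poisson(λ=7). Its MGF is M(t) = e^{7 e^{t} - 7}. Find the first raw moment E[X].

To find E[X], compute M^(1)(0):
M^(1)(t) = 7 e^{t} e^{7 e^{t} - 7}
M^(1)(0) = 7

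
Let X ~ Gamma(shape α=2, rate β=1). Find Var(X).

For X ~ Gamma(shape α=2, rate β=1):
Var(X) = 2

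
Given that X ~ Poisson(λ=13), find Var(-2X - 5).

For X ~ Poisson(λ=13):
Var(X) = 13
Var(-2X - 5) = (-2)² × Var(X) = 4 × 13 = 52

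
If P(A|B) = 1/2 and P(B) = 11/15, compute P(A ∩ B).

By definition, P(A|B) = P(A ∩ B) / P(B)
So P(A ∩ B) = P(A|B) × P(B)
= 1/2 × 11/15
= 11/30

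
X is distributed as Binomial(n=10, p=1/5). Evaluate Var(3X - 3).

For X ~ Binomial(n=10, p=1/5):
Var(X) = \frac{8}{5}
Var(3X - 3) = (3)² × Var(X) = 9 × \frac{8}{5} = \frac{72}{5}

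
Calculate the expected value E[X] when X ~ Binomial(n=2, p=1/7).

For X ~ Binomial(n=2, p=1/7), the expected value is:
E[X] = \frac{2}{7}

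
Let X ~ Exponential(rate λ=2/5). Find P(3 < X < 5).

P(3 < X < 5) = ∫_{3}^{5} f(x) dx
where f(x) = \frac{2 e^{- \frac{2 x}{5}}}{5}
= - \frac{1}{e^{2}} + e^{- \frac{6}{5}}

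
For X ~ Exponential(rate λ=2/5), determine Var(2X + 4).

For X ~ Exponential(rate λ=2/5):
Var(X) = \frac{25}{4}
Var(2X + 4) = (2)² × Var(X) = 4 × \frac{25}{4} = 25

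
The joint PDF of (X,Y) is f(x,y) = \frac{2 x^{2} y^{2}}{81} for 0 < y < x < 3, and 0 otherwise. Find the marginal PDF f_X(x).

f_X(x) = ∫_0^x \frac{2 x^{2} y^{2}}{81} dy = \frac{2 x^{5}}{243}
for 0 < x < 3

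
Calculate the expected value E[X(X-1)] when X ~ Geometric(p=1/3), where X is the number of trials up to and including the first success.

E[X(X-1)] = E[X² - X] = E[X²] - E[X]
E[X] = 3
E[X²] = Var(X) + (E[X])² = 6 + (3)² = 15
E[X(X-1)] = 15 - 3 = 12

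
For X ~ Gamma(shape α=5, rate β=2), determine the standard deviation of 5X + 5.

For X ~ Gamma(shape α=5, rate β=2):
Var(X) = \frac{5}{4}
SD(X) = √(Var(X)) = √(\frac{5}{4}) = \frac{\sqrt{5}}{2}
SD(5X + 5) = |5| × SD(X) = 5 × \frac{\sqrt{5}}{2} = \frac{5 \sqrt{5}}{2}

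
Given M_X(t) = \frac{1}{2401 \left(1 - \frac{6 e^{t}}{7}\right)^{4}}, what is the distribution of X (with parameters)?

The MGF M(t) = \frac{1}{2401 \left(1 - \frac{6 e^{t}}{7}\right)^{4}} is the standard form for the NegativeBinomial distribution.
Comparing with the known MGF formula identifies: NegBin(r=4, p=1/7), X = failures before r-th success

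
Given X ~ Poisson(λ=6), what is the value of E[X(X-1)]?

E[X(X-1)] = E[X² - X] = E[X²] - E[X]
E[X] = 6
E[X²] = Var(X) + (E[X])² = 6 + (6)² = 42
E[X(X-1)] = 42 - 6 = 36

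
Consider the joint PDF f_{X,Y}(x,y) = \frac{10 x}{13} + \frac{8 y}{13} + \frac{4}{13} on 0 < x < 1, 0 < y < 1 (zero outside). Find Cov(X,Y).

E[XY] = ∫∫ xy × f(x,y) dx dy = \frac{4}{13}
E[X] = \frac{22}{39}
E[Y] = \frac{43}{78}
Cov(X,Y) = E[XY] - E[X]E[Y] = - \frac{5}{1521}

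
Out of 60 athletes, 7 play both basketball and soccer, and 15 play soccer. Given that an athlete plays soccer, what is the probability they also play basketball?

P(A ∩ B) = 7/60
P(B) = 15/60 = 1/4
P(A|B) = P(A ∩ B) / P(B) = (7/60) / (1/4) = 7/15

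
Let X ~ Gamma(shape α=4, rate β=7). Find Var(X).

For X ~ Gamma(shape α=4, rate β=7):
Var(X) = \frac{4}{49}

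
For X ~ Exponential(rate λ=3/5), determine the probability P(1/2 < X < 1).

P(1/2 < X < 1) = ∫_{1/2}^{1} f(x) dx
where f(x) = \frac{3 e^{- \frac{3 x}{5}}}{5}
= - \frac{1}{e^{\frac{3}{5}}} + e^{- \frac{3}{10}}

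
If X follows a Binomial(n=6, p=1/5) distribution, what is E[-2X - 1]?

For X ~ Binomial(n=6, p=1/5):
E[X] = \frac{6}{5}
E[-2X - 1] = -2 × E[X] - 1 = - \frac{17}{5}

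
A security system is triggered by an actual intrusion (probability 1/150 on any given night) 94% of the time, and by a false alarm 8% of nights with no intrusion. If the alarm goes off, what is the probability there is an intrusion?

Let D = the rare event, + = positive/flagged.
P(D) = 1/150
P(+|D) = 94/100 = 47/50
P(+|D') = 8/100 = 2/25
P(+) = P(+|D)P(D) + P(+|D')P(D')
     = \frac{47}{50} × \frac{1}{150} + \frac{2}{25} × \frac{149}{150}
     = \frac{643}{7500}
P(D|+) = P(+|D)P(D)/P(+) = \frac{47}{643}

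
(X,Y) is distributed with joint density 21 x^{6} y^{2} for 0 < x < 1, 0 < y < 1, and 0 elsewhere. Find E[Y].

E[Y] = ∫_0^1 ∫_0^1 y × f(x,y) dx dy
= \frac{3}{4}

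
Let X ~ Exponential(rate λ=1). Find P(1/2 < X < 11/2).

P(1/2 < X < 11/2) = ∫_{1/2}^{11/2} f(x) dx
where f(x) = e^{- x}
= - \frac{1 - e^{5}}{e^{\frac{11}{2}}}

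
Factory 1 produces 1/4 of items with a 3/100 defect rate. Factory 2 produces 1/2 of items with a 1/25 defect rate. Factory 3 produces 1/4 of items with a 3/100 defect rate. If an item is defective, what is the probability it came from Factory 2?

Using Bayes' theorem:
P(F1) = 1/4, P(D|F1) = 3/100
P(F2) = 1/2, P(D|F2) = 1/25
P(F3) = 1/4, P(D|F3) = 3/100
P(D) = P(D|F1)P(F1) + P(D|F2)P(F2) + P(D|F3)P(F3)
     = \frac{7}{200}
P(F2|D) = P(D|F2)P(F2) / P(D)
= \frac{4}{7}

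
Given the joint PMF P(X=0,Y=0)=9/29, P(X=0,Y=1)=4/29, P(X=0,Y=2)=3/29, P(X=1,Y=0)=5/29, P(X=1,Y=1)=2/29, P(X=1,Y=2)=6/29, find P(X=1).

P(X=1) = P(X=1,Y=0) + P(X=1,Y=1) + P(X=1,Y=2)
= 5/29 + 2/29 + 6/29
= 13/29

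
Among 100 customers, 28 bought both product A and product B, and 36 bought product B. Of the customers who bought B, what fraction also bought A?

P(A ∩ B) = 28/100 = 7/25
P(B) = 36/100 = 9/25
P(A|B) = P(A ∩ B) / P(B) = (7/25) / (9/25) = 7/9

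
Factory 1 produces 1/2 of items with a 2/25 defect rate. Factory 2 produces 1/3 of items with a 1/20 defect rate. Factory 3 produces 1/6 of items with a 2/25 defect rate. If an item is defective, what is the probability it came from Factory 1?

Using Bayes' theorem:
P(F1) = 1/2, P(D|F1) = 2/25
P(F2) = 1/3, P(D|F2) = 1/20
P(F3) = 1/6, P(D|F3) = 2/25
P(D) = P(D|F1)P(F1) + P(D|F2)P(F2) + P(D|F3)P(F3)
     = \frac{7}{100}
P(F1|D) = P(D|F1)P(F1) / P(D)
= \frac{4}{7}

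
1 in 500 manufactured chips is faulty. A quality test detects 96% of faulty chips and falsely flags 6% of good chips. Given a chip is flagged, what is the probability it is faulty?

Let D = the rare event, + = positive/flagged.
P(D) = 1/500
P(+|D) = 96/100 = 24/25
P(+|D') = 6/100 = 3/50
P(+) = P(+|D)P(D) + P(+|D')P(D')
     = \frac{24}{25} × \frac{1}{500} + \frac{3}{50} × \frac{499}{500}
     = \frac{309}{5000}
P(D|+) = P(+|D)P(D)/P(+) = \frac{16}{515}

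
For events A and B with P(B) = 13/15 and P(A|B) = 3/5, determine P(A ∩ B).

By definition, P(A|B) = P(A ∩ B) / P(B)
So P(A ∩ B) = P(A|B) × P(B)
= 3/5 × 13/15
= 13/25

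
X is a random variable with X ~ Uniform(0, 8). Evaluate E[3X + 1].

For X ~ Uniform(0, 8):
E[X] = 4
E[3X + 1] = 3 × E[X] + 1 = 13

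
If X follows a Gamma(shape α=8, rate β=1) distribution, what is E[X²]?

Using the identity E[X²] = Var(X) + (E[X])²:
E[X] = 8
Var(X) = 8
E[X²] = 8 + (8)²
= 72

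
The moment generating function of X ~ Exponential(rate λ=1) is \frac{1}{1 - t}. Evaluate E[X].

To find E[X], compute M^(1)(0):
M^(1)(t) = \frac{1}{\left(1 - t\right)^{2}}
M^(1)(0) = 1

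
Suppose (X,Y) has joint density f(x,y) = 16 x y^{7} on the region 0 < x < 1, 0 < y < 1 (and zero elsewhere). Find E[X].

E[X] = ∫_0^1 ∫_0^1 x × f(x,y) dy dx
= ∫_0^1 ∫_0^1 x × (16 x y^{7}) dy dx
= \frac{2}{3}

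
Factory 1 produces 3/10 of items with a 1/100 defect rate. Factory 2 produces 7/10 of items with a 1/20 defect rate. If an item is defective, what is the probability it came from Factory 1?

Using Bayes' theorem:
P(F1) = 3/10, P(D|F1) = 1/100
P(F2) = 7/10, P(D|F2) = 1/20
P(D) = P(D|F1)P(F1) + P(D|F2)P(F2)
     = \frac{19}{500}
P(F1|D) = P(D|F1)P(F1) / P(D)
= \frac{3}{38}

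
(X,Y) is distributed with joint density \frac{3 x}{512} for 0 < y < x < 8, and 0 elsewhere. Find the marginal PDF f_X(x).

f_X(x) = ∫_0^x \frac{3 x}{512} dy = \frac{3 x^{2}}{512}
for 0 < x < 8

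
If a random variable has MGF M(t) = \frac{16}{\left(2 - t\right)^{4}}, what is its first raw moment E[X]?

To find E[X], compute M^(1)(0):
M^(1)(t) = \frac{64}{\left(2 - t\right)^{5}}
M^(1)(0) = 2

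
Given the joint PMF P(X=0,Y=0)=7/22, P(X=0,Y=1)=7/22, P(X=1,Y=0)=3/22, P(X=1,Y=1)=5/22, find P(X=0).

P(X=0) = P(X=0,Y=0) + P(X=0,Y=1)
= 7/22 + 7/22
= 7/11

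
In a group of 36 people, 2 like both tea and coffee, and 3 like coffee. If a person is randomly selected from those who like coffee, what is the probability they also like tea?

P(A ∩ B) = 2/36 = 1/18
P(B) = 3/36 = 1/12
P(A|B) = P(A ∩ B) / P(B) = (1/18) / (1/12) = 2/3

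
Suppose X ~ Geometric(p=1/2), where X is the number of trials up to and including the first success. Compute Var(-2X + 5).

For X ~ Geometric(p=1/2), where X is the number of trials up to and including the first success:
Var(X) = 2
Var(-2X + 5) = (-2)² × Var(X) = 4 × 2 = 8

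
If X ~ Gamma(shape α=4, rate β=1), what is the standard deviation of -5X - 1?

For X ~ Gamma(shape α=4, rate β=1):
Var(X) = 4
SD(X) = √(Var(X)) = √(4) = 2
SD(-5X - 1) = |-5| × SD(X) = 5 × 2 = 10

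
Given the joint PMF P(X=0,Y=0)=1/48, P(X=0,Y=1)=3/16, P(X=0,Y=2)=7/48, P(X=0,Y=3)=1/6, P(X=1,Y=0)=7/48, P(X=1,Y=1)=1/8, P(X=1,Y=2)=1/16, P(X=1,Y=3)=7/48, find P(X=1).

P(X=1) = P(X=1,Y=0) + P(X=1,Y=1) + P(X=1,Y=2) + P(X=1,Y=3)
= 7/48 + 1/8 + 1/16 + 7/48
= 23/48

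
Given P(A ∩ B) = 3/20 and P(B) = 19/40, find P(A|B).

P(A|B) = P(A ∩ B) / P(B)
= (3/20) / (19/40)
= 6/19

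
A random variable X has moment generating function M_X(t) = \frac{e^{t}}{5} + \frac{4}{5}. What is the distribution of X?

The MGF M(t) = \frac{e^{t}}{5} + \frac{4}{5} is the standard form for the Bernoulli distribution.
Comparing with the known MGF formula identifies: Bernoulli(p=1/5)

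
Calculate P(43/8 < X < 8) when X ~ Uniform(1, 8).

P(43/8 < X < 8) = ∫_{43/8}^{8} f(x) dx
where f(x) = \frac{1}{7}
= \frac{3}{8}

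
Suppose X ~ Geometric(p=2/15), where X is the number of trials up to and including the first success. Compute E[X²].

Using the identity E[X²] = Var(X) + (E[X])²:
E[X] = \frac{15}{2}
Var(X) = \frac{195}{4}
E[X²] = \frac{195}{4} + (\frac{15}{2})²
= 105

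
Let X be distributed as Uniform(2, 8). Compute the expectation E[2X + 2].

For X ~ Uniform(2, 8):
E[X] = 5
E[2X + 2] = 2 × E[X] + 2 = 12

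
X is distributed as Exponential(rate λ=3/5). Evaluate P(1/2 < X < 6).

P(1/2 < X < 6) = ∫_{1/2}^{6} f(x) dx
where f(x) = \frac{3 e^{- \frac{3 x}{5}}}{5}
= - \frac{1}{e^{\frac{18}{5}}} + e^{- \frac{3}{10}}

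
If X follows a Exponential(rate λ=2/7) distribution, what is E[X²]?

Using the identity E[X²] = Var(X) + (E[X])²:
E[X] = \frac{7}{2}
Var(X) = \frac{49}{4}
E[X²] = \frac{49}{4} + (\frac{7}{2})²
= \frac{49}{2}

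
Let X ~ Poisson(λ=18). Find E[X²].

Using the identity E[X²] = Var(X) + (E[X])²:
E[X] = 18
Var(X) = 18
E[X²] = 18 + (18)²
= 342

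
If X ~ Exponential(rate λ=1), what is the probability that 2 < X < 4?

P(2 < X < 4) = ∫_{2}^{4} f(x) dx
where f(x) = e^{- x}
= - \frac{1 - e^{2}}{e^{4}}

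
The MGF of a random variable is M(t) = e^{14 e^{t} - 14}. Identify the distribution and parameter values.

The MGF M(t) = e^{14 e^{t} - 14} is the standard form for the Poisson distribution.
Comparing with the known MGF formula identifies: Poisson(λ=14)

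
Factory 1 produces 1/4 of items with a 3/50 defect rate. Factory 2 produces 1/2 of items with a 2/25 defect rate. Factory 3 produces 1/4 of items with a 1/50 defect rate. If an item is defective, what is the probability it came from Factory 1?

Using Bayes' theorem:
P(F1) = 1/4, P(D|F1) = 3/50
P(F2) = 1/2, P(D|F2) = 2/25
P(F3) = 1/4, P(D|F3) = 1/50
P(D) = P(D|F1)P(F1) + P(D|F2)P(F2) + P(D|F3)P(F3)
     = \frac{3}{50}
P(F1|D) = P(D|F1)P(F1) / P(D)
= \frac{1}{4}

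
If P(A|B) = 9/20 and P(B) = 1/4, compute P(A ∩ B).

By definition, P(A|B) = P(A ∩ B) / P(B)
So P(A ∩ B) = P(A|B) × P(B)
= 9/20 × 1/4
= 9/80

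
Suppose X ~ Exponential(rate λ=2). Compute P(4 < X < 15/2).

P(4 < X < 15/2) = ∫_{4}^{15/2} f(x) dx
where f(x) = 2 e^{- 2 x}
= - \frac{1 - e^{7}}{e^{15}}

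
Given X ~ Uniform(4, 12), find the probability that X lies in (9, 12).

P(9 < X < 12) = ∫_{9}^{12} f(x) dx
where f(x) = \frac{1}{8}
= \frac{3}{8}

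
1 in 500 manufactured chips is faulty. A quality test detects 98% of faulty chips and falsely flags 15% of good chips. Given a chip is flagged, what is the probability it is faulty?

Let D = the rare event, + = positive/flagged.
P(D) = 1/500
P(+|D) = 98/100 = 49/50
P(+|D') = 15/100 = 3/20
P(+) = P(+|D)P(D) + P(+|D')P(D')
     = \frac{49}{50} × \frac{1}{500} + \frac{3}{20} × \frac{499}{500}
     = \frac{7583}{50000}
P(D|+) = P(+|D)P(D)/P(+) = \frac{98}{7583}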